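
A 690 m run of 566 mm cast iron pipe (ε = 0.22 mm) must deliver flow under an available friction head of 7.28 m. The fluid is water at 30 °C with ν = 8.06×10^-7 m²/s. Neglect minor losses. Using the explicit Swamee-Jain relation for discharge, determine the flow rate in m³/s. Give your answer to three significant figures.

Swamee-Jain (Type II): Q = -0.965·√(gD⁵h_f/L)·ln[ε/(3.7D) + √(3.17ν²L/(gD³h_f))]
√(gD⁵h_f/L) = √(9.81·0.566⁵·7.28/690) = 0.07754
ε/(3.7D) = 1.05×10^-4; √(3.17ν²L/(gD³h_f)) = 1.05×10^-5
Q = -0.965·0.07754·ln(1.155×10^-4) = 0.6784 m³/s
Check: V = 2.70 m/s, Re = 1.89×10^6, f = 0.01620, h_f = 7.32 m ≈ 7.28 m ✓

Q ≈ 0.678 m³/s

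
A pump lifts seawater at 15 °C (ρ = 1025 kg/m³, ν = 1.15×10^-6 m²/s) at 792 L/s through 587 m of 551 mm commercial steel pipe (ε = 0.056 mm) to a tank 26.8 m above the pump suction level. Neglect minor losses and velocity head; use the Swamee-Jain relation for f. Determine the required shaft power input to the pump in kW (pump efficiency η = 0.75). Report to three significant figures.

P_shaft ≈ 368 kW

V = 4Q/(πD²) = 3.321 m/s; Re = 1.59×10^6; ε/D = 1.02×10^-4; f = 0.01308
h_f = f(L/D)V²/2g = 7.837 m
Total head H = z + h_f = 26.8 + 7.837 = 34.64 m
P_hyd = ρgQH = 1025·9.81·0.792·34.64 = 275.8 kW
P_shaft = P_hyd/η = 275.8/0.75 = 367.8 kW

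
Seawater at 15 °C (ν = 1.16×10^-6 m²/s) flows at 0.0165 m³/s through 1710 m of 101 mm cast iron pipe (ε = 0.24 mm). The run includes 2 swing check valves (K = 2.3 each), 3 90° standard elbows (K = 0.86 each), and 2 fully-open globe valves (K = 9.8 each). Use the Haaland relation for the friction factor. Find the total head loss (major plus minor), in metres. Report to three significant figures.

H_L ≈ 98.6 m

V = 4Q/(πD²) = 2.059 m/s; V²/2g = 0.2162 m
Re = 1.79×10^5, ε/D = 0.00238 → f = 0.02536 (Haaland)
Major: h_f = f(L/D)·V²/2g = 0.02536·16931·0.2162 = 92.81 m
Minor: ΣK = 26.8; h_m = ΣK·V²/2g = 5.789 m
Total H_L = 92.81 + 5.789 = 98.60 m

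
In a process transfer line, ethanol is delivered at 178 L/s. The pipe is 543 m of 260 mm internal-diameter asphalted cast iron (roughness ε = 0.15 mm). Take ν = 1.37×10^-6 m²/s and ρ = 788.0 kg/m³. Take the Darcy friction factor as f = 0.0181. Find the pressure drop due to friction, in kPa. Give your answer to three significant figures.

Δp ≈ 167 kPa

V = 4Q/(πD²) = 4·0.178/(π·0.260²) = 3.353 m/s
h_f = f(L/D)V²/(2g) = 0.01810·(543/0.260)·3.353²/(2·9.81) = 21.66 m
Δp = ρg·h_f = 788.0·9.81·21.66 = 167.4 kPa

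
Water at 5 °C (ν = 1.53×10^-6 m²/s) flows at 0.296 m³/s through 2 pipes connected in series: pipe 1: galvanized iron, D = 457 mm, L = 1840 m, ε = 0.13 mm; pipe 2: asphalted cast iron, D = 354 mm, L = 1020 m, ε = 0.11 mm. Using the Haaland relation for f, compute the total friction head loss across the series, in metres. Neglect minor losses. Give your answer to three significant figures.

H ≈ 31.8 m

Pipe 1: V = 1.805 m/s, Re = 5.39×10^5, ε/D = 2.84×10^-4, f = 0.01595, h_1 = f(L/D)V²/2g = 10.66 m
Pipe 2: V = 3.007 m/s, Re = 6.96×10^5, ε/D = 3.11×10^-4, f = 0.01594, h_2 = f(L/D)V²/2g = 21.18 m
Series → Q common, losses add: H = Σh = 31.84 m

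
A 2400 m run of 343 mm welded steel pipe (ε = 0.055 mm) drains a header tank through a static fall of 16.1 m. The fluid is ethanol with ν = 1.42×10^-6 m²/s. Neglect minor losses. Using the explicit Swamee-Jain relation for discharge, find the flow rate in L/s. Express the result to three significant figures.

Q ≈ 158 L/s

Swamee-Jain (Type II): Q = -0.965·√(gD⁵h_f/L)·ln[ε/(3.7D) + √(3.17ν²L/(gD³h_f))]
√(gD⁵h_f/L) = √(9.81·0.343⁵·16.1/2400) = 0.01768
ε/(3.7D) = 4.33×10^-5; √(3.17ν²L/(gD³h_f)) = 4.91×10^-5
Q = -0.965·0.01768·ln(9.240×10^-5) = 0.1584 m³/s
Check: V = 1.71 m/s, Re = 4.14×10^5, f = 0.01541, h_f = 16.2 m ≈ 16.1 m ✓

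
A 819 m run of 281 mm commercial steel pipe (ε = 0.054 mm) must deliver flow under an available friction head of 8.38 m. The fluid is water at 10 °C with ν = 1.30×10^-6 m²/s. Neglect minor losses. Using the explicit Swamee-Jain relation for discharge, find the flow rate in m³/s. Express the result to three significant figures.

Swamee-Jain (Type II): Q = -0.965·√(gD⁵h_f/L)·ln[ε/(3.7D) + √(3.17ν²L/(gD³h_f))]
√(gD⁵h_f/L) = √(9.81·0.281⁵·8.38/819) = 0.01326
ε/(3.7D) = 5.19×10^-5; √(3.17ν²L/(gD³h_f)) = 4.90×10^-5
Q = -0.965·0.01326·ln(1.010×10^-4) = 0.1177 m³/s
Check: V = 1.90 m/s, Re = 4.10×10^5, f = 0.01572, h_f = 8.42 m ≈ 8.38 m ✓

Q ≈ 0.118 m³/s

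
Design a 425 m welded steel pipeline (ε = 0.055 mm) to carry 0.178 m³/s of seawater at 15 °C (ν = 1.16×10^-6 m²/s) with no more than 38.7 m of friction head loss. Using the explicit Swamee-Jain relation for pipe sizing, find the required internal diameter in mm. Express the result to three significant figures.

Swamee-Jain (Type III): D = 0.66·[ε^1.25·(LQ²/(gh_f))^4.75 + ν·Q^9.4·(L/(gh_f))^5.2]^0.04
LQ²/(gh_f) = 0.03547; L/(gh_f) = 1.119
Term 1 = ε^1.25·(…)^4.75 = 6.13×10^-13; Term 2 = ν·Q^9.4·(…)^5.2 = 1.88×10^-13
D = 0.66·(6.13×10^-13 + 1.88×10^-13)^0.04 = 0.2166 m = 217 mm
Check: V = 4.83 m/s, Re = 9.02×10^5, f = 0.01541, h_f = 35.9 m ≈ 38.7 m ✓

D ≈ 217 mm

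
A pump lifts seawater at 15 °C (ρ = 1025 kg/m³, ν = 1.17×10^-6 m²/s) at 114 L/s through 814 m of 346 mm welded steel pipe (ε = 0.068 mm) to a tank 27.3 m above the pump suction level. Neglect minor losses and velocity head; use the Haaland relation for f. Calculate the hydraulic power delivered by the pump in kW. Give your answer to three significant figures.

P_hyd ≈ 34.5 kW

V = 4Q/(πD²) = 1.212 m/s; Re = 3.59×10^5; ε/D = 1.97×10^-4; f = 0.01573
h_f = f(L/D)V²/2g = 2.773 m
Total head H = z + h_f = 27.3 + 2.773 = 30.07 m
P_hyd = ρgQH = 1025·9.81·0.114·30.07 = 34.47 kW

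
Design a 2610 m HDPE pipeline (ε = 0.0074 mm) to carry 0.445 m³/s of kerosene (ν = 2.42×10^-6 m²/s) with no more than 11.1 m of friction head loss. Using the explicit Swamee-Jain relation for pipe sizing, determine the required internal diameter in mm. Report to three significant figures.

D ≈ 563 mm

Swamee-Jain (Type III): D = 0.66·[ε^1.25·(LQ²/(gh_f))^4.75 + ν·Q^9.4·(L/(gh_f))^5.2]^0.04
LQ²/(gh_f) = 4.746; L/(gh_f) = 23.97
Term 1 = ε^1.25·(…)^4.75 = 6.30×10^-4; Term 2 = ν·Q^9.4·(…)^5.2 = 0.0179
D = 0.66·(6.30×10^-4 + 0.0179)^0.04 = 0.5627 m = 563 mm
Check: V = 1.79 m/s, Re = 4.16×10^5, f = 0.01372, h_f = 10.4 m ≈ 11.1 m ✓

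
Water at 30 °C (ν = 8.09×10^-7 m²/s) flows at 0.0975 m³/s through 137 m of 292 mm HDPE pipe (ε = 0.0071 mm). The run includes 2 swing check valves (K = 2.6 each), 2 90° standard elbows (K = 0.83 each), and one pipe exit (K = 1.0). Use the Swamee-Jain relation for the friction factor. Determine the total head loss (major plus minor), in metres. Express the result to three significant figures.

V = 4Q/(πD²) = 1.456 m/s; V²/2g = 0.1080 m
Re = 5.26×10^5, ε/D = 2.43×10^-5 → f = 0.01337 (Swamee-Jain)
Major: h_f = f(L/D)·V²/2g = 0.01337·469.2·0.1080 = 0.6776 m
Minor: ΣK = 7.86; h_m = ΣK·V²/2g = 0.8492 m
Total H_L = 0.6776 + 0.8492 = 1.527 m

H_L ≈ 1.53 m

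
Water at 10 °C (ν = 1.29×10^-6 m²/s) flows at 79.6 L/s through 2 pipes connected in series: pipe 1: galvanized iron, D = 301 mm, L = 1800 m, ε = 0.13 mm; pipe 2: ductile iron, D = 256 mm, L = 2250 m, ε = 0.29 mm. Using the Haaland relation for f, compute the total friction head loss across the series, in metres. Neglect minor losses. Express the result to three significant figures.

H ≈ 29.4 m

Pipe 1: V = 1.119 m/s, Re = 2.61×10^5, ε/D = 4.32×10^-4, f = 0.01785, h_1 = f(L/D)V²/2g = 6.810 m
Pipe 2: V = 1.546 m/s, Re = 3.07×10^5, ε/D = 0.00113, f = 0.02105, h_2 = f(L/D)V²/2g = 22.55 m
Series → Q common, losses add: H = Σh = 29.36 m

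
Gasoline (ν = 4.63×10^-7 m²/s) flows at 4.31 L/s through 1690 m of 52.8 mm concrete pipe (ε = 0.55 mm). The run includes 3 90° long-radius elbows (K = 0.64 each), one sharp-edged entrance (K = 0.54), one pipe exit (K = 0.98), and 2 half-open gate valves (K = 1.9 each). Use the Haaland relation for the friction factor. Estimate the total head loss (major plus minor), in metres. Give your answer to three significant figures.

H_L ≈ 246 m

V = 4Q/(πD²) = 1.968 m/s; V²/2g = 0.1975 m
Re = 2.24×10^5, ε/D = 0.0104 → f = 0.03875 (Haaland)
Major: h_f = f(L/D)·V²/2g = 0.03875·32008·0.1975 = 245.0 m
Minor: ΣK = 7.24; h_m = ΣK·V²/2g = 1.430 m
Total H_L = 245.0 + 1.430 = 246.4 m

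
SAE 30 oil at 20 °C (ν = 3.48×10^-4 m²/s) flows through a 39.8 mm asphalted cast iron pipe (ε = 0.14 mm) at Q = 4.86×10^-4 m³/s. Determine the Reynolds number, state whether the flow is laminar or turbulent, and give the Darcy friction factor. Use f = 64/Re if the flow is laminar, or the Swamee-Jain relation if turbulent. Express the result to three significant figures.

V = 4Q/(πD²) = 0.3906 m/s
Re = VD/ν = 0.3906·0.0398/3.48×10^-4 = 44.7
Re < 2300 → laminar → f = 64/Re = 1.433

Re ≈ 44.7; laminar; f = 64/Re ≈ 1.43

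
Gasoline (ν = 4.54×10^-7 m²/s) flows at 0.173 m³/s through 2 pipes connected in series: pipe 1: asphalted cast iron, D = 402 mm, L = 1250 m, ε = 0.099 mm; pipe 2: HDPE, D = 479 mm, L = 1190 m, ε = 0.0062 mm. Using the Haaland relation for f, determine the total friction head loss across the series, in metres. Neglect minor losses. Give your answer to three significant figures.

H ≈ 5.79 m

Pipe 1: V = 1.363 m/s, Re = 1.21×10^6, ε/D = 2.46×10^-4, f = 0.01497, h_1 = f(L/D)V²/2g = 4.409 m
Pipe 2: V = 0.9600 m/s, Re = 1.01×10^6, ε/D = 1.29×10^-5, f = 0.01180, h_2 = f(L/D)V²/2g = 1.377 m
Series → Q common, losses add: H = Σh = 5.786 m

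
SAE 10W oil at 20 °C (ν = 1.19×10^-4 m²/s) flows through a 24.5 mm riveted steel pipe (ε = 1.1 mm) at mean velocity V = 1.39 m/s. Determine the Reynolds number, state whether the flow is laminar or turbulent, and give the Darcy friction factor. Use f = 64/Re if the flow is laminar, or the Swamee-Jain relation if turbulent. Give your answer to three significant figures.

Re ≈ 286; laminar; f = 64/Re ≈ 0.224

Re = VD/ν = 1.390·0.0245/1.19×10^-4 = 286
Re < 2300 → laminar → f = 64/Re = 0.2236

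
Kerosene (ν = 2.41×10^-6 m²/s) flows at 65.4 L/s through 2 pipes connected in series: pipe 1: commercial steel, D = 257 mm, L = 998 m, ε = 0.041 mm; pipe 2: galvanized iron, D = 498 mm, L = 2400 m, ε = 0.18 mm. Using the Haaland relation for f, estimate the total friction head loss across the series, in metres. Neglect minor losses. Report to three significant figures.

Pipe 1: V = 1.261 m/s, Re = 1.34×10^5, ε/D = 1.60×10^-4, f = 0.01764, h_1 = f(L/D)V²/2g = 5.549 m
Pipe 2: V = 0.3358 m/s, Re = 6.94×10^4, ε/D = 3.61×10^-4, f = 0.02061, h_2 = f(L/D)V²/2g = 0.5706 m
Series → Q common, losses add: H = Σh = 6.119 m

H ≈ 6.12 m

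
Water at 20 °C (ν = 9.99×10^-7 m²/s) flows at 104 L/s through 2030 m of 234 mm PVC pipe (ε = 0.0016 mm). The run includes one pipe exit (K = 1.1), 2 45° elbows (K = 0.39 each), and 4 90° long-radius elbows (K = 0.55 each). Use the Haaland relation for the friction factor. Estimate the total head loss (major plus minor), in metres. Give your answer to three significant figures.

H_L ≈ 34.5 m

V = 4Q/(πD²) = 2.418 m/s; V²/2g = 0.2981 m
Re = 5.66×10^5, ε/D = 6.84×10^-6 → f = 0.01286 (Haaland)
Major: h_f = f(L/D)·V²/2g = 0.01286·8675·0.2981 = 33.25 m
Minor: ΣK = 4.08; h_m = ΣK·V²/2g = 1.216 m
Total H_L = 33.25 + 1.216 = 34.47 m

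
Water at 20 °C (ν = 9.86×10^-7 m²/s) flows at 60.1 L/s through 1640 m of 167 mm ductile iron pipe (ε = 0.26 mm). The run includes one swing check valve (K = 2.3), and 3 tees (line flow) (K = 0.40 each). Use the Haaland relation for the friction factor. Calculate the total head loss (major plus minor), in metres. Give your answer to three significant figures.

H_L ≈ 85.7 m

V = 4Q/(πD²) = 2.744 m/s; V²/2g = 0.3837 m
Re = 4.65×10^5, ε/D = 0.00156 → f = 0.02239 (Haaland)
Major: h_f = f(L/D)·V²/2g = 0.02239·9820·0.3837 = 84.37 m
Minor: ΣK = 3.50; h_m = ΣK·V²/2g = 1.343 m
Total H_L = 84.37 + 1.343 = 85.72 m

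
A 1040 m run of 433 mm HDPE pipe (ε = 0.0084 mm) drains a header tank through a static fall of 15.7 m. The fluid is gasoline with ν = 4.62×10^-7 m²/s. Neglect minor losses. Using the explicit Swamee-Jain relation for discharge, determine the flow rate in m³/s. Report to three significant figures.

Q ≈ 0.516 m³/s

Swamee-Jain (Type II): Q = -0.965·√(gD⁵h_f/L)·ln[ε/(3.7D) + √(3.17ν²L/(gD³h_f))]
√(gD⁵h_f/L) = √(9.81·0.433⁵·15.7/1040) = 0.04748
ε/(3.7D) = 5.24×10^-6; √(3.17ν²L/(gD³h_f)) = 7.50×10^-6
Q = -0.965·0.04748·ln(1.275×10^-5) = 0.5164 m³/s
Check: V = 3.51 m/s, Re = 3.29×10^6, f = 0.01048, h_f = 15.8 m ≈ 15.7 m ✓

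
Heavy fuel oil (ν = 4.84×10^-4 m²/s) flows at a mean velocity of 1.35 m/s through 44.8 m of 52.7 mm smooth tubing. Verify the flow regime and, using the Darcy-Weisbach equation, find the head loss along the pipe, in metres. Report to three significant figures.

Re = VD/ν = 1.35·0.05270/4.84×10^-4 = 147 → laminar (Re < 2300)
f = 64/Re = 0.4354
h_f = f(L/D)V²/(2g) = 0.4354·(44.8/0.05270)·1.35²/(2·9.81) = 34.38 m

h_f ≈ 34.4 m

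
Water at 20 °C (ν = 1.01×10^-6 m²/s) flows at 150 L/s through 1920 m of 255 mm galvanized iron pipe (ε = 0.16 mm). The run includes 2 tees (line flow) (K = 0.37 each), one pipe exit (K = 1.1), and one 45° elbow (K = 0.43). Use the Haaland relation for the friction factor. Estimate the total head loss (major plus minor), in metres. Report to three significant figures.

V = 4Q/(πD²) = 2.937 m/s; V²/2g = 0.4397 m
Re = 7.42×10^5, ε/D = 6.27×10^-4 → f = 0.01812 (Haaland)
Major: h_f = f(L/D)·V²/2g = 0.01812·7529·0.4397 = 59.98 m
Minor: ΣK = 2.27; h_m = ΣK·V²/2g = 0.9981 m
Total H_L = 59.98 + 0.9981 = 60.98 m

H_L ≈ 61.0 m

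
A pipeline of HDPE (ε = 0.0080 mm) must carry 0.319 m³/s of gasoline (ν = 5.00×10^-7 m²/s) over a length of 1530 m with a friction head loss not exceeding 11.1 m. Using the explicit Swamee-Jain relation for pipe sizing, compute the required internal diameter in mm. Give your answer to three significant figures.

Swamee-Jain (Type III): D = 0.66·[ε^1.25·(LQ²/(gh_f))^4.75 + ν·Q^9.4·(L/(gh_f))^5.2]^0.04
LQ²/(gh_f) = 1.430; L/(gh_f) = 14.05
Term 1 = ε^1.25·(…)^4.75 = 2.33×10^-6; Term 2 = ν·Q^9.4·(…)^5.2 = 1.01×10^-5
D = 0.66·(2.33×10^-6 + 1.01×10^-5)^0.04 = 0.4200 m = 420 mm
Check: V = 2.30 m/s, Re = 1.93×10^6, f = 0.01108, h_f = 10.9 m ≈ 11.1 m ✓

D ≈ 420 mm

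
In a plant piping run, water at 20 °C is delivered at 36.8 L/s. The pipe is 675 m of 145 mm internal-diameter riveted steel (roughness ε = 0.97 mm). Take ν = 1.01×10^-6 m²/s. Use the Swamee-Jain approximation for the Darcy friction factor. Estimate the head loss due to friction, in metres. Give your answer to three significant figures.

h_f ≈ 39.6 m

V = 4Q/(πD²) = 4·0.0368/(π·0.145²) = 2.229 m/s
Re = VD/ν = 2.229·0.145/1.01×10^-6 = 3.20×10^5 → turbulent
ε/D = 0.97/145 = 0.00669
Swamee-Jain: f = 0.03360
h_f = f(L/D)V²/(2g) = 0.03360·(675/0.145)·2.229²/(2·9.81) = 39.59 m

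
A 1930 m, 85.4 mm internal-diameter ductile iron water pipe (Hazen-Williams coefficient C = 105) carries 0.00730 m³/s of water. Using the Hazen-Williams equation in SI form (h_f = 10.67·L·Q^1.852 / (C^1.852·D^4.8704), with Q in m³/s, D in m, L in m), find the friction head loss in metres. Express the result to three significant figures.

h_f = 10.67·1930·0.00730^1.852 / (105^1.852·0.0854^4.8704) = 65.70 m

h_f ≈ 65.7 m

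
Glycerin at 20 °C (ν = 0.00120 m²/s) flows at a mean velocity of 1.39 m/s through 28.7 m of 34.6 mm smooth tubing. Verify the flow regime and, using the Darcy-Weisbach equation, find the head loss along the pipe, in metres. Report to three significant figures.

Re = VD/ν = 1.39·0.03460/0.00120 = 40.1 → laminar (Re < 2300)
f = 64/Re = 1.597
h_f = f(L/D)V²/(2g) = 1.597·(28.7/0.03460)·1.39²/(2·9.81) = 130.4 m

h_f ≈ 130 m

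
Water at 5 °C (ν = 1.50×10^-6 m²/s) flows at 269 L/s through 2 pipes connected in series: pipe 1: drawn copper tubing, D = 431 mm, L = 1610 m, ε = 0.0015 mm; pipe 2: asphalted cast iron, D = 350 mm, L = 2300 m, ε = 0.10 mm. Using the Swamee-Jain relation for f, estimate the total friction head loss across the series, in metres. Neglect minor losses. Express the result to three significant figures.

Pipe 1: V = 1.844 m/s, Re = 5.30×10^5, ε/D = 3.48×10^-6, f = 0.01301, h_1 = f(L/D)V²/2g = 8.424 m
Pipe 2: V = 2.796 m/s, Re = 6.52×10^5, ε/D = 2.86×10^-4, f = 0.01598, h_2 = f(L/D)V²/2g = 41.84 m
Series → Q common, losses add: H = Σh = 50.26 m

H ≈ 50.3 m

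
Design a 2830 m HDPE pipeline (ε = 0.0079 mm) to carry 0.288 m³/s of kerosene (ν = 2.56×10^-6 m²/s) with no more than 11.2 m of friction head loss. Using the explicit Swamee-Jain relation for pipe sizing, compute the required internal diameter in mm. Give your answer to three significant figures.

Swamee-Jain (Type III): D = 0.66·[ε^1.25·(LQ²/(gh_f))^4.75 + ν·Q^9.4·(L/(gh_f))^5.2]^0.04
LQ²/(gh_f) = 2.136; L/(gh_f) = 25.76
Term 1 = ε^1.25·(…)^4.75 = 1.54×10^-5; Term 2 = ν·Q^9.4·(…)^5.2 = 4.60×10^-4
D = 0.66·(1.54×10^-5 + 4.60×10^-4)^0.04 = 0.4860 m = 486 mm
Check: V = 1.55 m/s, Re = 2.95×10^5, f = 0.01461, h_f = 10.5 m ≈ 11.2 m ✓

D ≈ 486 mm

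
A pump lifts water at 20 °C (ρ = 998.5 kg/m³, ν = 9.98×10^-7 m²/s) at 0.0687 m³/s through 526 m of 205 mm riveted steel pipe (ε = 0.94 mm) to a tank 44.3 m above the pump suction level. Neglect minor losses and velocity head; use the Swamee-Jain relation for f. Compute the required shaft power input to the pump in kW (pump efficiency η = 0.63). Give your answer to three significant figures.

P_shaft ≈ 65.4 kW

V = 4Q/(πD²) = 2.081 m/s; Re = 4.28×10^5; ε/D = 0.00459; f = 0.02993
h_f = f(L/D)V²/2g = 16.96 m
Total head H = z + h_f = 44.3 + 16.96 = 61.26 m
P_hyd = ρgQH = 998.5·9.81·0.0687·61.26 = 41.22 kW
P_shaft = P_hyd/η = 41.22/0.63 = 65.43 kW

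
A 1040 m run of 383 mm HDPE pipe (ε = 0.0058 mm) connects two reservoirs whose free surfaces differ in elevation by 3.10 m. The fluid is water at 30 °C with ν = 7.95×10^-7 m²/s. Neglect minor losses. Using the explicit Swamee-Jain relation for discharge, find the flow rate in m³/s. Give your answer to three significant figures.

Q ≈ 0.152 m³/s

Swamee-Jain (Type II): Q = -0.965·√(gD⁵h_f/L)·ln[ε/(3.7D) + √(3.17ν²L/(gD³h_f))]
√(gD⁵h_f/L) = √(9.81·0.383⁵·3.10/1040) = 0.01552
ε/(3.7D) = 4.09×10^-6; √(3.17ν²L/(gD³h_f)) = 3.49×10^-5
Q = -0.965·0.01552·ln(3.901×10^-5) = 0.1521 m³/s
Check: V = 1.32 m/s, Re = 6.36×10^5, f = 0.01282, h_f = 3.09 m ≈ 3.10 m ✓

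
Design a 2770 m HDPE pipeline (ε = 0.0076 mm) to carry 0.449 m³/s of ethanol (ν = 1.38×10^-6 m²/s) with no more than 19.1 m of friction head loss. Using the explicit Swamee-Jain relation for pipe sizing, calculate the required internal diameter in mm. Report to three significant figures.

Swamee-Jain (Type III): D = 0.66·[ε^1.25·(LQ²/(gh_f))^4.75 + ν·Q^9.4·(L/(gh_f))^5.2]^0.04
LQ²/(gh_f) = 2.980; L/(gh_f) = 14.78
Term 1 = ε^1.25·(…)^4.75 = 7.14×10^-5; Term 2 = ν·Q^9.4·(…)^5.2 = 8.99×10^-4
D = 0.66·(7.14×10^-5 + 8.99×10^-4)^0.04 = 0.5001 m = 500 mm
Check: V = 2.29 m/s, Re = 8.28×10^5, f = 0.01231, h_f = 18.2 m ≈ 19.1 m ✓

D ≈ 500 mm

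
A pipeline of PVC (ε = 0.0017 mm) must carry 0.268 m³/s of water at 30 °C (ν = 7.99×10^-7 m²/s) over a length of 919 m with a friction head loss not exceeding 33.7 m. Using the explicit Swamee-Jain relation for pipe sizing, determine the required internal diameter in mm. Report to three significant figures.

D ≈ 284 mm

Swamee-Jain (Type III): D = 0.66·[ε^1.25·(LQ²/(gh_f))^4.75 + ν·Q^9.4·(L/(gh_f))^5.2]^0.04
LQ²/(gh_f) = 0.1997; L/(gh_f) = 2.780
Term 1 = ε^1.25·(…)^4.75 = 2.91×10^-11; Term 2 = ν·Q^9.4·(…)^5.2 = 6.85×10^-10
D = 0.66·(2.91×10^-11 + 6.85×10^-10)^0.04 = 0.2843 m = 284 mm
Check: V = 4.22 m/s, Re = 1.50×10^6, f = 0.01104, h_f = 32.5 m ≈ 33.7 m ✓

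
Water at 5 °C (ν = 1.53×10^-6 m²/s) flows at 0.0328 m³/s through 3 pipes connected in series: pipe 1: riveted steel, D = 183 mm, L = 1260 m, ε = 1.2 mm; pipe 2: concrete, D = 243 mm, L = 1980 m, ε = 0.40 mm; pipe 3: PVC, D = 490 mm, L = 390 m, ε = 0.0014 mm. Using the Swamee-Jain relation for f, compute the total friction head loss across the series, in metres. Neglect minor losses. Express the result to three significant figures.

H ≈ 23.5 m

Pipe 1: V = 1.247 m/s, Re = 1.49×10^5, ε/D = 0.00656, f = 0.03375, h_1 = f(L/D)V²/2g = 18.42 m
Pipe 2: V = 0.7072 m/s, Re = 1.12×10^5, ε/D = 0.00165, f = 0.02417, h_2 = f(L/D)V²/2g = 5.022 m
Pipe 3: V = 0.1739 m/s, Re = 5.57×10^4, ε/D = 2.86×10^-6, f = 0.02028, h_3 = f(L/D)V²/2g = 0.02489 m
Series → Q common, losses add: H = Σh = 23.47 m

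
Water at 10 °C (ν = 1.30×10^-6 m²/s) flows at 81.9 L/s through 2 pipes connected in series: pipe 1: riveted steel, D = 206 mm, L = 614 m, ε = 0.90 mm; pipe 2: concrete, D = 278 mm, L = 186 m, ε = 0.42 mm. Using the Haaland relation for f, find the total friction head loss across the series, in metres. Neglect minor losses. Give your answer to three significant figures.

H ≈ 28.4 m

Pipe 1: V = 2.457 m/s, Re = 3.89×10^5, ε/D = 0.00437, f = 0.02947, h_1 = f(L/D)V²/2g = 27.03 m
Pipe 2: V = 1.349 m/s, Re = 2.89×10^5, ε/D = 0.00151, f = 0.02248, h_2 = f(L/D)V²/2g = 1.395 m
Series → Q common, losses add: H = Σh = 28.43 m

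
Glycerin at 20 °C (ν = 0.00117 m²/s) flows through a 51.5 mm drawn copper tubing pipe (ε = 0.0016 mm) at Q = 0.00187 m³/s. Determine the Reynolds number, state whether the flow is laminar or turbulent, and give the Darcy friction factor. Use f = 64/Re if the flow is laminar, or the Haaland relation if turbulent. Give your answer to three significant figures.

V = 4Q/(πD²) = 0.8977 m/s
Re = VD/ν = 0.8977·0.0515/0.00117 = 39.5
Re < 2300 → laminar → f = 64/Re = 1.620

Re ≈ 39.5; laminar; f = 64/Re ≈ 1.62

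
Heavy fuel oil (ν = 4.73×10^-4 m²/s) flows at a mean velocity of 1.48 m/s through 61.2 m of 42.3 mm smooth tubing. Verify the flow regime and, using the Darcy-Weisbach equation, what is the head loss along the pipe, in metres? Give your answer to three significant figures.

h_f ≈ 78.1 m

Re = VD/ν = 1.48·0.04230/4.73×10^-4 = 132 → laminar (Re < 2300)
f = 64/Re = 0.4835
h_f = f(L/D)V²/(2g) = 0.4835·(61.2/0.04230)·1.48²/(2·9.81) = 78.10 m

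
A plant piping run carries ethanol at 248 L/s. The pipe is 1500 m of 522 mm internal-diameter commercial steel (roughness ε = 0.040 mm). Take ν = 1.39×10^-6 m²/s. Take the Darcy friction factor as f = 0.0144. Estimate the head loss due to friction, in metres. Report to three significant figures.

h_f ≈ 2.83 m

V = 4Q/(πD²) = 4·0.248/(π·0.522²) = 1.159 m/s
h_f = f(L/D)V²/(2g) = 0.01440·(1500/0.522)·1.159²/(2·9.81) = 2.832 m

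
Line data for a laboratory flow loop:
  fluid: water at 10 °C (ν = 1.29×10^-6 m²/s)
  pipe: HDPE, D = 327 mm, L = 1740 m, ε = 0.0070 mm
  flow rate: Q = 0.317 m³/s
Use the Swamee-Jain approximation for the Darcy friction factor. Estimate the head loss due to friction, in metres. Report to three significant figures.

V = 4Q/(πD²) = 4·0.317/(π·0.327²) = 3.775 m/s
Re = VD/ν = 3.775·0.327/1.29×10^-6 = 9.57×10^5 → turbulent
ε/D = 0.0070/327 = 2.14×10^-5
Swamee-Jain: f = 0.01219
h_f = f(L/D)V²/(2g) = 0.01219·(1740/0.327)·3.775²/(2·9.81) = 47.09 m

h_f ≈ 47.1 m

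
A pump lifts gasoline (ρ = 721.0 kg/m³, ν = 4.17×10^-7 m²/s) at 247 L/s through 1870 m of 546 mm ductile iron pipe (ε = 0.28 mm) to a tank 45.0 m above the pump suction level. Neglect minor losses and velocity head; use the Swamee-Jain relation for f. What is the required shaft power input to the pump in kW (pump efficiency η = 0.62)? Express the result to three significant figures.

V = 4Q/(πD²) = 1.055 m/s; Re = 1.38×10^6; ε/D = 5.13×10^-4; f = 0.01724
h_f = f(L/D)V²/2g = 3.350 m
Total head H = z + h_f = 45.0 + 3.350 = 48.35 m
P_hyd = ρgQH = 721.0·9.81·0.247·48.35 = 84.47 kW
P_shaft = P_hyd/η = 84.47/0.62 = 136.2 kW

P_shaft ≈ 136 kW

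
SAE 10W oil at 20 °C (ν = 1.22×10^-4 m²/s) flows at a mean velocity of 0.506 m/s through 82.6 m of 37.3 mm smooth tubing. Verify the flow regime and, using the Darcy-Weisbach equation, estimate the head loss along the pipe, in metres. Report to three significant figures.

h_f ≈ 12.0 m

Re = VD/ν = 0.506·0.03730/1.22×10^-4 = 155 → laminar (Re < 2300)
f = 64/Re = 0.4137
h_f = f(L/D)V²/(2g) = 0.4137·(82.6/0.03730)·0.506²/(2·9.81) = 11.96 m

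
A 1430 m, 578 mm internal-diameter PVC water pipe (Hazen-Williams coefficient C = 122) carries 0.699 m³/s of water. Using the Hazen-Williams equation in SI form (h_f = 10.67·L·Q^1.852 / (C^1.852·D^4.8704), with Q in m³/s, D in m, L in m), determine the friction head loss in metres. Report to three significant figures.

h_f = 10.67·1430·0.699^1.852 / (122^1.852·0.578^4.8704) = 15.53 m

h_f ≈ 15.5 m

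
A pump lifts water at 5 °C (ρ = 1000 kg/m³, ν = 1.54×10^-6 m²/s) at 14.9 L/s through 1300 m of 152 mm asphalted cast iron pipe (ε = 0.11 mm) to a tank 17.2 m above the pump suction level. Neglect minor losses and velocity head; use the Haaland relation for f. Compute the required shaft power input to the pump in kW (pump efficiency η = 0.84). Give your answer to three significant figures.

V = 4Q/(πD²) = 0.8211 m/s; Re = 8.10×10^4; ε/D = 7.24×10^-4; f = 0.02147
h_f = f(L/D)V²/2g = 6.310 m
Total head H = z + h_f = 17.2 + 6.310 = 23.51 m
P_hyd = ρgQH = 1000·9.81·0.0149·23.51 = 3.436 kW
P_shaft = P_hyd/η = 3.436/0.84 = 4.091 kW

P_shaft ≈ 4.09 kW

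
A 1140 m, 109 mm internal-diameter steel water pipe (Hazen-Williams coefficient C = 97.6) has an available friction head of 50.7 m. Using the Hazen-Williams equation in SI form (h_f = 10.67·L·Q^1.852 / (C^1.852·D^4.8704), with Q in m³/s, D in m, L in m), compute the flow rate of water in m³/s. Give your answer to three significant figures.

Q ≈ 0.0149 m³/s

Rearranging: Q = [h_f·C^1.852·D^4.8704 / (10.67·L)]^(1/1.852)
Q = [50.7·97.6^1.852·0.109^4.8704 / (10.67·1140)]^0.540 = 0.01489 m³/s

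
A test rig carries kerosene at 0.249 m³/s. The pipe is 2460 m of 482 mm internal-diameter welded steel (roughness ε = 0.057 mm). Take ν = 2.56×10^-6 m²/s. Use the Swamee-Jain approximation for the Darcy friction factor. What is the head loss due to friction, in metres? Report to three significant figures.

h_f ≈ 7.72 m

V = 4Q/(πD²) = 4·0.249/(π·0.482²) = 1.365 m/s
Re = VD/ν = 1.365·0.482/2.56×10^-6 = 2.57×10^5 → turbulent
ε/D = 0.057/482 = 1.18×10^-4
Swamee-Jain: f = 0.01594
h_f = f(L/D)V²/(2g) = 0.01594·(2460/0.482)·1.365²/(2·9.81) = 7.722 m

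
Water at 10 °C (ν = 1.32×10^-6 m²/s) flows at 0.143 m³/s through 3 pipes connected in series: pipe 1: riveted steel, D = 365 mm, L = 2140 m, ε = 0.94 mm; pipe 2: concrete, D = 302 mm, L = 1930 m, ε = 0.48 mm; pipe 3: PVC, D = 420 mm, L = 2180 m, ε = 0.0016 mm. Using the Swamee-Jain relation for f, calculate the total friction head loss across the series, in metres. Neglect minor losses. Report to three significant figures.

H ≈ 47.7 m

Pipe 1: V = 1.367 m/s, Re = 3.78×10^5, ε/D = 0.00258, f = 0.02561, h_1 = f(L/D)V²/2g = 14.29 m
Pipe 2: V = 1.996 m/s, Re = 4.57×10^5, ε/D = 0.00159, f = 0.02265, h_2 = f(L/D)V²/2g = 29.40 m
Pipe 3: V = 1.032 m/s, Re = 3.28×10^5, ε/D = 3.81×10^-6, f = 0.01418, h_3 = f(L/D)V²/2g = 3.997 m
Series → Q common, losses add: H = Σh = 47.69 m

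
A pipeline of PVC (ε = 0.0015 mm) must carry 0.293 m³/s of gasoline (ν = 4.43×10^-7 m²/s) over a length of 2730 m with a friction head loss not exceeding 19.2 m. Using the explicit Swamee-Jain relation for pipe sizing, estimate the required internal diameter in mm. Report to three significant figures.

D ≈ 405 mm

Swamee-Jain (Type III): D = 0.66·[ε^1.25·(LQ²/(gh_f))^4.75 + ν·Q^9.4·(L/(gh_f))^5.2]^0.04
LQ²/(gh_f) = 1.244; L/(gh_f) = 14.49
Term 1 = ε^1.25·(…)^4.75 = 1.48×10^-7; Term 2 = ν·Q^9.4·(…)^5.2 = 4.71×10^-6
D = 0.66·(1.48×10^-7 + 4.71×10^-6)^0.04 = 0.4046 m = 405 mm
Check: V = 2.28 m/s, Re = 2.08×10^6, f = 0.01045, h_f = 18.7 m ≈ 19.2 m ✓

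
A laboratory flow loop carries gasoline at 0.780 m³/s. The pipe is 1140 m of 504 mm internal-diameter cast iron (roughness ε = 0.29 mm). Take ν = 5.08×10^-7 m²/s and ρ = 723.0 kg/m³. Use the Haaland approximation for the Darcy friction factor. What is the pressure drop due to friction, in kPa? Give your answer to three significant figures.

V = 4Q/(πD²) = 4·0.780/(π·0.504²) = 3.910 m/s
Re = VD/ν = 3.910·0.504/5.08×10^-7 = 3.88×10^6 → turbulent
ε/D = 0.29/504 = 5.75×10^-4
Haaland: f = 0.01738
h_f = f(L/D)V²/(2g) = 0.01738·(1140/0.504)·3.910²/(2·9.81) = 30.62 m
Δp = ρg·h_f = 723.0·9.81·30.62 = 217.2 kPa

Δp ≈ 217 kPa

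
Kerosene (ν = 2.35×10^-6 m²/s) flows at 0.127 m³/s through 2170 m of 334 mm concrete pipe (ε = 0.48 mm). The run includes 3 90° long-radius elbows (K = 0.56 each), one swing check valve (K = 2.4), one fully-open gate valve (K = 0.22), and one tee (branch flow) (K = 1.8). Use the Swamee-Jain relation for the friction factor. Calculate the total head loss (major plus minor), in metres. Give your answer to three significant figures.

H_L ≈ 16.5 m

V = 4Q/(πD²) = 1.450 m/s; V²/2g = 0.1071 m
Re = 2.06×10^5, ε/D = 0.00144 → f = 0.02274 (Swamee-Jain)
Major: h_f = f(L/D)·V²/2g = 0.02274·6497·0.1071 = 15.82 m
Minor: ΣK = 6.10; h_m = ΣK·V²/2g = 0.6532 m
Total H_L = 15.82 + 0.6532 = 16.47 m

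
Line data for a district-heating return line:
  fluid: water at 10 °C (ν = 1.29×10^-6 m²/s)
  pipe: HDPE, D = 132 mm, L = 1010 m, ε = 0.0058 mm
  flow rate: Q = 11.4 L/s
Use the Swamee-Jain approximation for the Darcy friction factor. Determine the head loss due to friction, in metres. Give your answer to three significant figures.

V = 4Q/(πD²) = 4·0.0114/(π·0.132²) = 0.8330 m/s
Re = VD/ν = 0.8330·0.132/1.29×10^-6 = 8.52×10^4 → turbulent
ε/D = 0.0058/132 = 4.39×10^-5
Swamee-Jain: f = 0.01872
h_f = f(L/D)V²/(2g) = 0.01872·(1010/0.132)·0.8330²/(2·9.81) = 5.065 m

h_f ≈ 5.07 m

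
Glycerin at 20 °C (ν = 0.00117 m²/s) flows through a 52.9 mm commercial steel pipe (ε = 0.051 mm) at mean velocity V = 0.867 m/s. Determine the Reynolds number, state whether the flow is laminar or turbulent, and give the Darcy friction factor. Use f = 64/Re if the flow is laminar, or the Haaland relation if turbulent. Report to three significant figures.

Re ≈ 39.2; laminar; f = 64/Re ≈ 1.63

Re = VD/ν = 0.8670·0.0529/0.00117 = 39.2
Re < 2300 → laminar → f = 64/Re = 1.633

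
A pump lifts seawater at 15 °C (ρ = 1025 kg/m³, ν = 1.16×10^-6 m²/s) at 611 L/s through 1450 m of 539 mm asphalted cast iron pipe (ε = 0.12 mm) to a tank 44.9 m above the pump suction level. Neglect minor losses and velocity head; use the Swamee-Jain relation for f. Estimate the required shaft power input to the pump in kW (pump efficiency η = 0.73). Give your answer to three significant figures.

V = 4Q/(πD²) = 2.678 m/s; Re = 1.24×10^6; ε/D = 2.23×10^-4; f = 0.01485
h_f = f(L/D)V²/2g = 14.60 m
Total head H = z + h_f = 44.9 + 14.60 = 59.50 m
P_hyd = ρgQH = 1025·9.81·0.611·59.50 = 365.6 kW
P_shaft = P_hyd/η = 365.6/0.73 = 500.8 kW

P_shaft ≈ 501 kW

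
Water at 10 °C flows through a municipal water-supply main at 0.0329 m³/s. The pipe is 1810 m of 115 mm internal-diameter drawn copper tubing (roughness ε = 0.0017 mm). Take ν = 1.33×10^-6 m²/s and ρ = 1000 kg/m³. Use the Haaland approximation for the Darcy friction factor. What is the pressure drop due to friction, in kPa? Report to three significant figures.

V = 4Q/(πD²) = 4·0.0329/(π·0.115²) = 3.167 m/s
Re = VD/ν = 3.167·0.115/1.33×10^-6 = 2.74×10^5 → turbulent
ε/D = 0.0017/115 = 1.48×10^-5
Haaland: f = 0.01470
h_f = f(L/D)V²/(2g) = 0.01470·(1810/0.115)·3.167²/(2·9.81) = 118.3 m
Δp = ρg·h_f = 1000·9.81·118.3 = 1161 kPa

Δp ≈ 1160 kPa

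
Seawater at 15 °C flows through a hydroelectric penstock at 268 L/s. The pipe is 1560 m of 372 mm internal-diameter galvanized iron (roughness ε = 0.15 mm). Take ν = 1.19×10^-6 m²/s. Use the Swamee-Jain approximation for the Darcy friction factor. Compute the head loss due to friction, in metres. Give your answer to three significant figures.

V = 4Q/(πD²) = 4·0.268/(π·0.372²) = 2.466 m/s
Re = VD/ν = 2.466·0.372/1.19×10^-6 = 7.71×10^5 → turbulent
ε/D = 0.15/372 = 4.03×10^-4
Swamee-Jain: f = 0.01677
h_f = f(L/D)V²/(2g) = 0.01677·(1560/0.372)·2.466²/(2·9.81) = 21.80 m

h_f ≈ 21.8 m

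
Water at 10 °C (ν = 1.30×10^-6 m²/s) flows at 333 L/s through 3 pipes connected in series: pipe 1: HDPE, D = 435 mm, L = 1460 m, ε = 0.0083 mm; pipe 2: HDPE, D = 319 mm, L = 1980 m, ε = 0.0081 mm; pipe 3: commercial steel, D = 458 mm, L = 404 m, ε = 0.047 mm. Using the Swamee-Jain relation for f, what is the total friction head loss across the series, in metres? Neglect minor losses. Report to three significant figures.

H ≈ 80.2 m

Pipe 1: V = 2.241 m/s, Re = 7.50×10^5, ε/D = 1.91×10^-5, f = 0.01257, h_1 = f(L/D)V²/2g = 10.80 m
Pipe 2: V = 4.167 m/s, Re = 1.02×10^6, ε/D = 2.54×10^-5, f = 0.01216, h_2 = f(L/D)V²/2g = 66.80 m
Pipe 3: V = 2.021 m/s, Re = 7.12×10^5, ε/D = 1.03×10^-4, f = 0.01397, h_3 = f(L/D)V²/2g = 2.565 m
Series → Q common, losses add: H = Σh = 80.16 m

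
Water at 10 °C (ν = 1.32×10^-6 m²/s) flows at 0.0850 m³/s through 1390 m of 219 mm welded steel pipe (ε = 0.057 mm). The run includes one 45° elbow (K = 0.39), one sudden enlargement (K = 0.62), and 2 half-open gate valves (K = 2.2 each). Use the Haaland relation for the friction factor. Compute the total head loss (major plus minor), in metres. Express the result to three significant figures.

V = 4Q/(πD²) = 2.257 m/s; V²/2g = 0.2595 m
Re = 3.74×10^5, ε/D = 2.60×10^-4 → f = 0.01619 (Haaland)
Major: h_f = f(L/D)·V²/2g = 0.01619·6347·0.2595 = 26.66 m
Minor: ΣK = 5.41; h_m = ΣK·V²/2g = 1.404 m
Total H_L = 26.66 + 1.404 = 28.07 m

H_L ≈ 28.1 m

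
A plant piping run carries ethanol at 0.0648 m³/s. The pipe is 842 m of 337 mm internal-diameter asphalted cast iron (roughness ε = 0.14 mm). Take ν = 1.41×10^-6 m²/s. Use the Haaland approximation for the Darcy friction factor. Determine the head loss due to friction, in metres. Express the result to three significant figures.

V = 4Q/(πD²) = 4·0.0648/(π·0.337²) = 0.7265 m/s
Re = VD/ν = 0.7265·0.337/1.41×10^-6 = 1.74×10^5 → turbulent
ε/D = 0.14/337 = 4.15×10^-4
Haaland: f = 0.01844
h_f = f(L/D)V²/(2g) = 0.01844·(842/0.337)·0.7265²/(2·9.81) = 1.239 m

h_f ≈ 1.24 m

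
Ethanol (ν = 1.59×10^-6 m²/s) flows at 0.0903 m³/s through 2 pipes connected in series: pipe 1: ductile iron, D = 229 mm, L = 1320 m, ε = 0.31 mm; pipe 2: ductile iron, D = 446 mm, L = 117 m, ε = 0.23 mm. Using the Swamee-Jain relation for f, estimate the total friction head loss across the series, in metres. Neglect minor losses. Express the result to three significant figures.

Pipe 1: V = 2.192 m/s, Re = 3.16×10^5, ε/D = 0.00135, f = 0.02206, h_1 = f(L/D)V²/2g = 31.16 m
Pipe 2: V = 0.5780 m/s, Re = 1.62×10^5, ε/D = 5.16×10^-4, f = 0.01939, h_2 = f(L/D)V²/2g = 0.08663 m
Series → Q common, losses add: H = Σh = 31.24 m

H ≈ 31.2 m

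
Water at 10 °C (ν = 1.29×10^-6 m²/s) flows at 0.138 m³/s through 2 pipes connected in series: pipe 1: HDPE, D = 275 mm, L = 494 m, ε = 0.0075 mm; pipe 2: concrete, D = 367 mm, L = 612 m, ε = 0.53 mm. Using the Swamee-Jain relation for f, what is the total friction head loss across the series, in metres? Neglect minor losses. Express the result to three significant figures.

Pipe 1: V = 2.323 m/s, Re = 4.95×10^5, ε/D = 2.73×10^-5, f = 0.01353, h_1 = f(L/D)V²/2g = 6.690 m
Pipe 2: V = 1.305 m/s, Re = 3.71×10^5, ε/D = 0.00144, f = 0.02227, h_2 = f(L/D)V²/2g = 3.221 m
Series → Q common, losses add: H = Σh = 9.911 m

H ≈ 9.91 m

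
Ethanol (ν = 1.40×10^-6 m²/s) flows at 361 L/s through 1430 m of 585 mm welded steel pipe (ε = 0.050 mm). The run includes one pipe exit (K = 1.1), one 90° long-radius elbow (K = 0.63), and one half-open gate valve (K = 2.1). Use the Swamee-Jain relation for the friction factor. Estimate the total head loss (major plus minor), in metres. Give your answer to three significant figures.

V = 4Q/(πD²) = 1.343 m/s; V²/2g = 0.09194 m
Re = 5.61×10^5, ε/D = 8.55×10^-5 → f = 0.01410 (Swamee-Jain)
Major: h_f = f(L/D)·V²/2g = 0.01410·2444·0.09194 = 3.169 m
Minor: ΣK = 3.83; h_m = ΣK·V²/2g = 0.3521 m
Total H_L = 3.169 + 0.3521 = 3.521 m

H_L ≈ 3.52 m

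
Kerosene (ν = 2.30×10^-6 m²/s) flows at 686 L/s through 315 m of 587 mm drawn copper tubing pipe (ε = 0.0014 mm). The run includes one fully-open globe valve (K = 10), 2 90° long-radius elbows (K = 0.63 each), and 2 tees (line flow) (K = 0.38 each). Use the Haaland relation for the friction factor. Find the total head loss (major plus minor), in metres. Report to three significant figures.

V = 4Q/(πD²) = 2.535 m/s; V²/2g = 0.3275 m
Re = 6.47×10^5, ε/D = 2.39×10^-6 → f = 0.01251 (Haaland)
Major: h_f = f(L/D)·V²/2g = 0.01251·536.6·0.3275 = 2.199 m
Minor: ΣK = 12.0; h_m = ΣK·V²/2g = 3.937 m
Total H_L = 2.199 + 3.937 = 6.136 m

H_L ≈ 6.14 m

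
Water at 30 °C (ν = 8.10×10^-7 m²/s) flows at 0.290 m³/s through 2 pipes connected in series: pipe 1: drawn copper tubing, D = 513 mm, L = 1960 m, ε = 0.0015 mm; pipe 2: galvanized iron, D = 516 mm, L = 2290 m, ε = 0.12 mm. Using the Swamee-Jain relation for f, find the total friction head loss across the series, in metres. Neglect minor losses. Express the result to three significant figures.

H ≈ 11.2 m

Pipe 1: V = 1.403 m/s, Re = 8.89×10^5, ε/D = 2.92×10^-6, f = 0.01191, h_1 = f(L/D)V²/2g = 4.565 m
Pipe 2: V = 1.387 m/s, Re = 8.83×10^5, ε/D = 2.33×10^-4, f = 0.01521, h_2 = f(L/D)V²/2g = 6.619 m
Series → Q common, losses add: H = Σh = 11.18 m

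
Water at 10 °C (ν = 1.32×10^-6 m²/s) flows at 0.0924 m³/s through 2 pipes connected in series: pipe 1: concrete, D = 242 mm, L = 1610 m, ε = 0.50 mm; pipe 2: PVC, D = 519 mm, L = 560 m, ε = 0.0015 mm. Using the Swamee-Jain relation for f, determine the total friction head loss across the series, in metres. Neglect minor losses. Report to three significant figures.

H ≈ 33.3 m

Pipe 1: V = 2.009 m/s, Re = 3.68×10^5, ε/D = 0.00207, f = 0.02424, h_1 = f(L/D)V²/2g = 33.17 m
Pipe 2: V = 0.4368 m/s, Re = 1.72×10^5, ε/D = 2.89×10^-6, f = 0.01603, h_2 = f(L/D)V²/2g = 0.1681 m
Series → Q common, losses add: H = Σh = 33.34 m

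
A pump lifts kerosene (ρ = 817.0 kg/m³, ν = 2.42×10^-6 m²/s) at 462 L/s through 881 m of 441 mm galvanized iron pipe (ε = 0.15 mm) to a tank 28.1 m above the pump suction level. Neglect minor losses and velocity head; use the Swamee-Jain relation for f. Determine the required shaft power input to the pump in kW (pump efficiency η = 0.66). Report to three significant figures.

V = 4Q/(πD²) = 3.025 m/s; Re = 5.51×10^5; ε/D = 3.40×10^-4; f = 0.01658
h_f = f(L/D)V²/2g = 15.45 m
Total head H = z + h_f = 28.1 + 15.45 = 43.55 m
P_hyd = ρgQH = 817.0·9.81·0.462·43.55 = 161.2 kW
P_shaft = P_hyd/η = 161.2/0.66 = 244.3 kW

P_shaft ≈ 244 kW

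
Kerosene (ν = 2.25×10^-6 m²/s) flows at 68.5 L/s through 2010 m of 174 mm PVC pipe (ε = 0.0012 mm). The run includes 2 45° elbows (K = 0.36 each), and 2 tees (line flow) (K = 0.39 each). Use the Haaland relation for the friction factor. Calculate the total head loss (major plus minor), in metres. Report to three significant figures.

H_L ≈ 75.0 m

V = 4Q/(πD²) = 2.881 m/s; V²/2g = 0.4230 m
Re = 2.23×10^5, ε/D = 6.90×10^-6 → f = 0.01522 (Haaland)
Major: h_f = f(L/D)·V²/2g = 0.01522·11552·0.4230 = 74.37 m
Minor: ΣK = 1.50; h_m = ΣK·V²/2g = 0.6344 m
Total H_L = 74.37 + 0.6344 = 75.01 m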